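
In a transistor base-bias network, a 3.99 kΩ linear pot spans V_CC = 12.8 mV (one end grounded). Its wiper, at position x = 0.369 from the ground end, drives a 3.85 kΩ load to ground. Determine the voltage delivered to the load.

V_out ≈ 3.81 mV

The pot divides into 2.518 kΩ above the wiper and 1.472 kΩ below.
(x·R_p) ‖ R_L = 1.065 kΩ.
V_out = 12.8 × 1.065/(2.518 + 1.065) = 3.805 mV.
(Unloaded: V_out = x·V_CC = 4.72 mV.)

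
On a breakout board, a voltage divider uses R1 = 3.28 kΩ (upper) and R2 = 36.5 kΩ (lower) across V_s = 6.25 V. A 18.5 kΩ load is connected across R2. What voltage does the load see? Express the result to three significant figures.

V_out ≈ 4.93 V

The load sits in parallel with R2, giving an effective lower resistance R2' = R2·R_L/(R2+R_L) = 12.28 kΩ.
Now apply the divider: V_out = 6.25 × 0.7892 = 4.932 V.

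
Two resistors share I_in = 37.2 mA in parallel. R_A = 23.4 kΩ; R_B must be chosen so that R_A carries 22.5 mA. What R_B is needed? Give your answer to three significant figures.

In a two-way split, I_A/I_in = R_B/(R_A + R_B).
22.5/37.2 = R_B/(R_A + R_B) → R_B = R_A · (0.6048)/(1 − 0.6048) = 23.4 × 1.531 = 35.82 kΩ.

R_B ≈ 35.8 kΩ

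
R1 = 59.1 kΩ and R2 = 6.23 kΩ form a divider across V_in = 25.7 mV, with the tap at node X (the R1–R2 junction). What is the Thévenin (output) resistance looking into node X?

With V_in suppressed (replaced by a short), R_th = R1 ‖ R2 = (59.10 × 6.23)/(59.10 + 6.23) = 5.636 kΩ.

R_th ≈ 5.64 kΩ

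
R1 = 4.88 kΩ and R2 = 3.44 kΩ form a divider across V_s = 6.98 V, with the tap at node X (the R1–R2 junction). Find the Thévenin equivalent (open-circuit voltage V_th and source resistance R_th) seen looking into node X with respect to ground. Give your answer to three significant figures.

With X open, the divider is unloaded: V_th = 6.98 × 3.44/8.320 = 2.886 V.
Looking into X with the source shorted: R_th = R1·R2/(R1+R2) = 4.880 × 3.44/8.320 = 2.018 kΩ.

V_th ≈ 2.89 V, R_th ≈ 2.02 kΩ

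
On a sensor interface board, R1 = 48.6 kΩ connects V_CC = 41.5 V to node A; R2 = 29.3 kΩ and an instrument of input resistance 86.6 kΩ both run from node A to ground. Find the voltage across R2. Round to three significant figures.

First combine the lower leg with the load: R2 ‖ R_L = 21.89 kΩ.
Now apply the divider: V_out = 41.5 × 0.3106 = 12.89 V.
(Unloaded it would be 15.6 V; the load pulls it down.)

V_out ≈ 12.9 V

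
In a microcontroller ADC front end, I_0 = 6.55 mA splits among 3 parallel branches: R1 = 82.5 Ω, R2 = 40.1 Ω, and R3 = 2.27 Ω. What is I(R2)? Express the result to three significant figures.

Conductances: ΣG = 1/82.5 + 1/40.1 + 1/2.27 = 0.4776 (1/Ω).
By the current-divider rule, I = I_0 · G_k/ΣG = 6.55 × 0.05222 = 0.3420 mA.

I ≈ 0.342 mA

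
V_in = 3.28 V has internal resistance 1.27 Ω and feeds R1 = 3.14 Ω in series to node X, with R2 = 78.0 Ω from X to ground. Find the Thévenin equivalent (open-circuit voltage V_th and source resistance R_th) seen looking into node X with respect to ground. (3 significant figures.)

V_th ≈ 3.10 V, R_th ≈ 4.17 Ω

R1' = 1.27 + 3.14 = 4.410 Ω (source resistance + R1).
Open-circuit (no load on X): V_th = V_in · R2/(R1' + R2) = 3.28 × 78.0/(4.410 + 78.0) = 3.104 V.
Zeroing V_in shorts the top of R1' to ground, so R_th = R1' ‖ R2 = 4.174 Ω.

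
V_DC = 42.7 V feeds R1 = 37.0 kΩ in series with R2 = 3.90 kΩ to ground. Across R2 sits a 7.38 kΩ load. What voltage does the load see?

R2 ‖ R_L = (3.90 × 7.38)/(3.90 + 7.38) = 2.552 kΩ.
Then V_out = V_DC · R2'/(R1 + R2') = 42.7 × 2.552/39.55 = 2.755 V.

V_out ≈ 2.75 V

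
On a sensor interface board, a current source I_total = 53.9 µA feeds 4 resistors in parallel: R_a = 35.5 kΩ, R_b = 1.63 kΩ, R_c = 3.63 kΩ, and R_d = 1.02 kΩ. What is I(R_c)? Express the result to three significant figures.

I ≈ 7.83 µA

Total conductance ΣG = 1/35.5 + 1/1.63 + 1/3.63 + 1/1.02 = 1.898 (units of 1/kΩ).
By the current-divider rule, I = I_total · G_k/ΣG = 53.9 × 0.1452 = 7.825 µA.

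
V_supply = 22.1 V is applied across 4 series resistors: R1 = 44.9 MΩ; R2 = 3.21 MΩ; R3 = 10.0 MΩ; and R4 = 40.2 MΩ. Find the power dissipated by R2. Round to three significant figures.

P ≈ 0.162 µW

ΣR = 98.31 MΩ → I = 22.1/98.31 = 0.2248 µA.
P = I²R = 0.05053 × 3.21 = 0.1622 µW.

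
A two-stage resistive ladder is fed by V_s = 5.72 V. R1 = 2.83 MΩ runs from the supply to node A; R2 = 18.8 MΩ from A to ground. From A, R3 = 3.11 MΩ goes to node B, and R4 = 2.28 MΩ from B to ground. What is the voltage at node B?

The second stage (R3 + R4 = 5.390 MΩ) loads node A in parallel with R2.
R2 ‖ (R3+R4) = 4.189 MΩ.
So V_A = 5.72 × 0.5968 = 3.414 V.
Then the unloaded second divider: V_B = V_A × R4/(R3+R4) = 3.414 × 0.4230 = 1.444 V.

V_B ≈ 1.44 V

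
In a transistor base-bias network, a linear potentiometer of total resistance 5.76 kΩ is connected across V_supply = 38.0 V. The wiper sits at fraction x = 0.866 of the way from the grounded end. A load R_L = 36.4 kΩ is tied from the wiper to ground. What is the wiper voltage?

V_out ≈ 32.3 V

Split the track: R_lower = x·R_p = 4.988 kΩ, R_upper = (1−x)·R_p = 0.7718 kΩ.
Lower segment in parallel with the load: 4.988 ‖ 36.4 = 4.387 kΩ.
Loaded-divider output: V_out = 38.0 × 0.8504 = 32.31 V.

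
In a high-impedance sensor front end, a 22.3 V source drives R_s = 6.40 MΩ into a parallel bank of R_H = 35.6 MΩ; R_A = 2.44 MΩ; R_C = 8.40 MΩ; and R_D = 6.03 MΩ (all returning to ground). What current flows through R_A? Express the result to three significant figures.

I ≈ 1.62 µA

Parallel bank: R_p = 1/(1/35.6 + 1/2.44 + 1/8.40 + 1/6.03) = 1.383 MΩ.
V_A by voltage divider: V_A = 22.3 × 1.383/(6.40 + 1.383) = 3.964 V.
I(R_A) = V_A / R_A = 3.964/2.44 = 1.624 µA.
(Equivalently: I_total = 2.865 µA, then current-divider fraction G_k/ΣG = 0.5670.)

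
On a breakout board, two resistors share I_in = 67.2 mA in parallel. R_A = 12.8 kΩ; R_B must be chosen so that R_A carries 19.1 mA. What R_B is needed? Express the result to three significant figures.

Two-branch current divider: I_A = I_in · R_B/(R_A + R_B).
With f = 0.2842, R_B = R_A · f/(1−f) = 12.8 × 0.3971 = 5.083 kΩ.

R_B ≈ 5.08 kΩ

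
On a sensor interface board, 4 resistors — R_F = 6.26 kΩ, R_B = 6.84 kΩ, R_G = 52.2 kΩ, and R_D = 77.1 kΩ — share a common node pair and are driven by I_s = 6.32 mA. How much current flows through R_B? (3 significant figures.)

I ≈ 2.73 mA

ΣG = 1/6.26 + 1/6.84 + 1/52.2 + 1/77.1 = 0.3381.
By the current-divider rule, I = I_s · G_k/ΣG = 6.32 × 0.4325 = 2.733 mA.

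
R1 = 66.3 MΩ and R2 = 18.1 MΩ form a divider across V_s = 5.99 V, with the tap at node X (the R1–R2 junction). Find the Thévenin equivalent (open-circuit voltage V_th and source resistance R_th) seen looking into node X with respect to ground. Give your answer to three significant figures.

V_th ≈ 1.28 V, R_th ≈ 14.2 MΩ

V_th is the unloaded tap voltage: V_s · R2/(R1+R2) = 5.99 × 0.2145 = 1.285 V.
Zeroing V_s shorts the top of R1 to ground, so R_th = R1 ‖ R2 = 14.22 MΩ.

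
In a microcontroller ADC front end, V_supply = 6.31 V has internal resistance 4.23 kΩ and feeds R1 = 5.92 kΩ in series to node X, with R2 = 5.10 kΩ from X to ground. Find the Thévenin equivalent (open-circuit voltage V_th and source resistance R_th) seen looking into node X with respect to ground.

V_th ≈ 2.11 V, R_th ≈ 3.39 kΩ

R1' = 4.23 + 5.92 = 10.15 kΩ (source resistance + R1).
With X open, the divider is unloaded: V_th = 6.31 × 5.10/15.25 = 2.110 V.
With V_supply suppressed (replaced by a short), R_th = R1' ‖ R2 = (10.15 × 5.10)/(10.15 + 5.10) = 3.394 kΩ.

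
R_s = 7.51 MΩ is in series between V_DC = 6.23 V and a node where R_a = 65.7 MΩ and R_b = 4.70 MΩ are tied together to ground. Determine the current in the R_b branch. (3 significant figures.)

Parallel bank: R_p = 1/(1/65.7 + 1/4.70) = 4.386 MΩ.
Node voltage V_A = V_DC · R_p/(R_s + R_p) = 6.23 × 0.3687 = 2.297 V.
I(R_b) = V_A / R_b = 2.297/4.70 = 0.4887 µA.

I ≈ 0.489 µA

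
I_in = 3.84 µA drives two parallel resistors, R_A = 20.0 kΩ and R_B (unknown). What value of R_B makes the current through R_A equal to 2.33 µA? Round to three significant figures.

Two-branch current divider: I_A = I_in · R_B/(R_A + R_B).
With f = 0.6068, R_B = R_A · f/(1−f) = 20.0 × 1.543 = 30.86 kΩ.

R_B ≈ 30.9 kΩ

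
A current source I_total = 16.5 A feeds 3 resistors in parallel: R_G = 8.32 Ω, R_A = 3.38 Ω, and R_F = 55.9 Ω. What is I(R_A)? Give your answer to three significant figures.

I ≈ 11.2 A

ΣG = 1/8.32 + 1/3.38 + 1/55.9 = 0.4339.
Current divider: I(R_A) = I_total · G_k/ΣG = 16.5 × (0.2959/0.4339) = 16.5 × 0.6818 = 11.25 A.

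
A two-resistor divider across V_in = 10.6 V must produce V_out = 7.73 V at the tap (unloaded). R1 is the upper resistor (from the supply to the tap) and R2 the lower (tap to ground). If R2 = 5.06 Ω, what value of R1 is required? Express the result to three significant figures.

R1 ≈ 1.88 Ω

The divider ratio is R2/(R1+R2) = 7.73/10.6 = 0.7292.
Rearranging, R1 = R2·(1−k)/k = 5.06 × 0.3713 = 1.879 Ω.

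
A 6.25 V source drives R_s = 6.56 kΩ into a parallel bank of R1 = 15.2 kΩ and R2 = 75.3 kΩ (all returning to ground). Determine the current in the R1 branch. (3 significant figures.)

Parallel bank: R_p = 1/(1/15.2 + 1/75.3) = 12.65 kΩ.
V_A = 6.25 × 12.65/19.21 = 4.115 V.
I(R1) = V_A / R1 = 4.115/15.2 = 0.2707 mA.

I ≈ 0.271 mA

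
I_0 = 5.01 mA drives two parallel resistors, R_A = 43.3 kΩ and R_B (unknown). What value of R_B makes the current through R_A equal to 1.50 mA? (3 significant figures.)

R_B ≈ 18.5 kΩ

The fraction through R_A equals R_B/(R_A+R_B).
1.50/5.01 = R_B/(R_A + R_B) → R_B = R_A · (0.2994)/(1 − 0.2994) = 43.3 × 0.4274 = 18.50 kΩ.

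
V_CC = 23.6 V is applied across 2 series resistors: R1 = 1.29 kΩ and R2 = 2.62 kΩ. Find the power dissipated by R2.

The common current is I = 23.6/3.910 = 6.036 mA.
V(R2) = I·R = 15.81 V; P = V·I = 15.81 × 6.036 = 95.45 mW.

P ≈ 95.4 mW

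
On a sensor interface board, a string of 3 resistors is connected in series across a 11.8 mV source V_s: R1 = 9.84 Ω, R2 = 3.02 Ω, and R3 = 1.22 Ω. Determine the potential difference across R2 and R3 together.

V ≈ 3.55 mV

Total series resistance ΣR = 9.84 + 3.02 + 1.22 = 14.08 Ω.
R_{R2..R3} = 3.02 + 1.22 = 4.240 Ω.
By the voltage-divider rule, V = 11.8 × 4.240/14.08 = 3.553 mV.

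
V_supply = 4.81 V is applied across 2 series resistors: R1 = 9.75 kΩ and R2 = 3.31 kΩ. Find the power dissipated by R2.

P ≈ 0.449 mW

ΣR = 13.06 kΩ → I = 4.81/13.06 = 0.3683 mA.
V(R2) = I·R = 1.219 V; P = V·I = 1.219 × 0.3683 = 0.4490 mW.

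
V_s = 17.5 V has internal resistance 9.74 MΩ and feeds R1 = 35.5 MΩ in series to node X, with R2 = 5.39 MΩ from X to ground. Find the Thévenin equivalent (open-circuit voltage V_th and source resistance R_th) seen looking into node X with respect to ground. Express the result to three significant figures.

V_th ≈ 1.86 V, R_th ≈ 4.82 MΩ

R1' = 9.74 + 35.5 = 45.24 MΩ (source resistance + R1).
With X open, the divider is unloaded: V_th = 17.5 × 5.39/50.63 = 1.863 V.
Looking into X with the source shorted: R_th = R1'·R2/(R1'+R2) = 45.24 × 5.39/50.63 = 4.816 MΩ.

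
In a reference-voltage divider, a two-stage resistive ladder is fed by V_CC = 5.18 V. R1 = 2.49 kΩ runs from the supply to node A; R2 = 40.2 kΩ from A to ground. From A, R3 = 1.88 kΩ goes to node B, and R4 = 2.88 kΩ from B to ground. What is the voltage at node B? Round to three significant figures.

V_B ≈ 1.98 V

The second stage (R3 + R4 = 4.760 kΩ) loads node A in parallel with R2.
Effective lower resistance at A: R2 ‖ 4.760 = 4.256 kΩ.
So V_A = 5.18 × 0.6309 = 3.268 V.
Then the unloaded second divider: V_B = V_A × R4/(R3+R4) = 3.268 × 0.6050 = 1.977 V.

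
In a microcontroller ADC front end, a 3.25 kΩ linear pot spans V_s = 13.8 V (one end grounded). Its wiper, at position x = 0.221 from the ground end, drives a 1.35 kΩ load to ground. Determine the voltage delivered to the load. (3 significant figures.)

The pot divides into 2.532 kΩ above the wiper and 0.7183 kΩ below.
Lower segment in parallel with the load: 0.7183 ‖ 1.35 = 0.4688 kΩ.
V_out = 13.8 × 0.4688/(2.532 + 0.4688) = 2.156 V.
(Unloaded: V_out = x·V_s = 3.05 V.)

V_out ≈ 2.16 V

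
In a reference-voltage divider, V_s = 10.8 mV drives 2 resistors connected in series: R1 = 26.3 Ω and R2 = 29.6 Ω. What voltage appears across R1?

Total series resistance ΣR = 26.3 + 29.6 = 55.90 Ω.
By the voltage-divider rule, V = 10.8 × 26.30/55.90 = 5.081 mV.

V ≈ 5.08 mV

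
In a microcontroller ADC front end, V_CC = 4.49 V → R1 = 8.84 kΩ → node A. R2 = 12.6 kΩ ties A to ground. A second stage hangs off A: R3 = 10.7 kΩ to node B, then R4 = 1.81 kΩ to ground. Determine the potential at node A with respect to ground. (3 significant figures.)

Node A sees R2 in parallel with the series input of stage 2, R3 + R4 = 12.51 kΩ.
R2 ‖ (R3+R4) = 6.277 kΩ.
First divider: V_A = V_CC · 6.277/(8.84 + 6.277) = 1.864 V.

V_A ≈ 1.86 V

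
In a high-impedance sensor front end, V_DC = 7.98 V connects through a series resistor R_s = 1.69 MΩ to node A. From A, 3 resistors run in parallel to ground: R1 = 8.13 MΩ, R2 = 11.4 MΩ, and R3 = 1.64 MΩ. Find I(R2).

Parallel bank: R_p = 1/(1/8.13 + 1/11.4 + 1/1.64) = 1.219 MΩ.
V_A by voltage divider: V_A = 7.98 × 1.219/(1.69 + 1.219) = 3.344 V.
Branch current I = V_A/R2 = 3.344/11.4 = 0.2933 µA.

I ≈ 0.293 µA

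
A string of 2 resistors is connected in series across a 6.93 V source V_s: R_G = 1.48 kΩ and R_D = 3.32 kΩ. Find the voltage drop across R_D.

Total series resistance ΣR = 1.48 + 3.32 = 4.800 kΩ.
V = V_s · R/ΣR = 6.93 × 0.6917 = 4.793 V.

V ≈ 4.79 V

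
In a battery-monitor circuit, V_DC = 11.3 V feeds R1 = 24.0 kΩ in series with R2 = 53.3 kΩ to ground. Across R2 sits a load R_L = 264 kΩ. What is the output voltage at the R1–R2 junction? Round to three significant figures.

V_out ≈ 7.33 V

The load sits in parallel with R2, giving an effective lower resistance R2' = R2·R_L/(R2+R_L) = 44.35 kΩ.
Voltage divider with the loaded lower leg: V_out = 11.3 × 44.35/(24.0 + 44.35) = 11.3 × 0.6488 = 7.332 V.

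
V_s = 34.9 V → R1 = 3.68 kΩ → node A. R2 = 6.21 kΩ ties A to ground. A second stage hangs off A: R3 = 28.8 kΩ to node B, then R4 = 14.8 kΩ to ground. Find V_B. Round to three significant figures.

V_B ≈ 7.06 V

Looking into the second stage from A: R3 + R4 = 43.60 kΩ appears in parallel with R2.
Effective lower resistance at A: R2 ‖ 43.60 = 5.436 kΩ.
First divider: V_A = V_s · 5.436/(3.68 + 5.436) = 20.81 V.
Then the unloaded second divider: V_B = V_A × R4/(R3+R4) = 20.81 × 0.3394 = 7.064 V.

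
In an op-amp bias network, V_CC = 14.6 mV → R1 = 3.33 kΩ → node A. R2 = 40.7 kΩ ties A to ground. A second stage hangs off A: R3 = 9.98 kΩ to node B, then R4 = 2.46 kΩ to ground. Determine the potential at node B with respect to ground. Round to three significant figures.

V_B ≈ 2.14 mV

Looking into the second stage from A: R3 + R4 = 12.44 kΩ appears in parallel with R2.
R2 ‖ (R3+R4) = 9.528 kΩ.
V_A = 14.6 × 9.528/(3.33 + 9.528) = 10.82 mV.
Then the unloaded second divider: V_B = V_A × R4/(R3+R4) = 10.82 × 0.1977 = 2.139 mV.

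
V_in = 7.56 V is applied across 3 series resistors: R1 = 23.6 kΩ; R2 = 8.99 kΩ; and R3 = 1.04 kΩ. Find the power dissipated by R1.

The common current is I = 7.56/33.63 = 0.2248 mA.
P(R1) = I²·R1 = (0.2248)² × 23.6 = 1.193 mW.

P ≈ 1.19 mW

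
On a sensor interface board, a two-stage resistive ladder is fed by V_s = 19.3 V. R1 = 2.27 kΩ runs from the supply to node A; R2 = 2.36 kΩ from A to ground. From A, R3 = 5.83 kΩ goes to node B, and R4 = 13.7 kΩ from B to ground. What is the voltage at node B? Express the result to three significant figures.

V_B ≈ 6.51 V

Node A sees R2 in parallel with the series input of stage 2, R3 + R4 = 19.53 kΩ.
R2 ‖ (R3+R4) = 2.106 kΩ.
V_A = 19.3 × 2.106/(2.27 + 2.106) = 9.287 V.
V_B = V_A × 0.7015 = 6.515 V.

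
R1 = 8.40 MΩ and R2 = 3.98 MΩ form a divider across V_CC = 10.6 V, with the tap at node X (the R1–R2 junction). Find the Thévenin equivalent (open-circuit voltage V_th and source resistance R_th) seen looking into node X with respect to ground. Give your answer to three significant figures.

Open-circuit (no load on X): V_th = V_CC · R2/(R1 + R2) = 10.6 × 3.98/(8.400 + 3.98) = 3.408 V.
Looking into X with the source shorted: R_th = R1·R2/(R1+R2) = 8.400 × 3.98/12.38 = 2.700 MΩ.

V_th ≈ 3.41 V, R_th ≈ 2.70 MΩ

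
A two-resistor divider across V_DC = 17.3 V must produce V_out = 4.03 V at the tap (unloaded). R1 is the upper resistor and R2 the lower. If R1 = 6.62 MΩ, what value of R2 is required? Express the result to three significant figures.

R2 ≈ 2.01 MΩ

V_out/V_DC = R2/(R1+R2) = 0.2329.
Rearranging, R2 = R1·k/(1−k) = 6.62 × 0.3037 = 2.010 MΩ.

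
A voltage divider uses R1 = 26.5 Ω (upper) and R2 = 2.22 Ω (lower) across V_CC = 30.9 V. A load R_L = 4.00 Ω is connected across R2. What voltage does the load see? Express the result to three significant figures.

V_out ≈ 1.58 V

The load sits in parallel with R2, giving an effective lower resistance R2' = R2·R_L/(R2+R_L) = 1.428 Ω.
Then V_out = V_CC · R2'/(R1 + R2') = 30.9 × 1.428/27.93 = 1.580 V.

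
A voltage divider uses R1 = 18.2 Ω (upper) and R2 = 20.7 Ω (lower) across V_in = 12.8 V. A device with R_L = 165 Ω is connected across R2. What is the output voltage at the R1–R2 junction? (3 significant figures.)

First combine the lower leg with the load: R2 ‖ R_L = 18.39 Ω.
Now apply the divider: V_out = 12.8 × 0.5026 = 6.434 V.

V_out ≈ 6.43 V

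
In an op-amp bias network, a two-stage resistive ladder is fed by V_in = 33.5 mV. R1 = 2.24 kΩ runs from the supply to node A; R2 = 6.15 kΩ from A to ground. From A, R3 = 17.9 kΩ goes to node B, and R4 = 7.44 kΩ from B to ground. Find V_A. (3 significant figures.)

V_A ≈ 23.1 mV

The second stage (R3 + R4 = 25.34 kΩ) loads node A in parallel with R2.
R2 ‖ (R3+R4) = 4.949 kΩ.
V_A = 33.5 × 4.949/(2.24 + 4.949) = 23.06 mV.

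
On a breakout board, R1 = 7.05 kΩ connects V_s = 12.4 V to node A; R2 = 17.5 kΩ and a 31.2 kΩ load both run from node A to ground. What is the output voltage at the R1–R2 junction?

V_out ≈ 7.61 V

The load sits in parallel with R2, giving an effective lower resistance R2' = R2·R_L/(R2+R_L) = 11.21 kΩ.
Now apply the divider: V_out = 12.4 × 0.6139 = 7.613 V.
(Unloaded it would be 8.84 V; the load pulls it down.)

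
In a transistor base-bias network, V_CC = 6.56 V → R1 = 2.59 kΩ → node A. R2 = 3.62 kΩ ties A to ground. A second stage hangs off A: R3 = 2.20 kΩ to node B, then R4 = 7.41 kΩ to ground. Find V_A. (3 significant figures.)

V_A ≈ 3.30 V

Node A sees R2 in parallel with the series input of stage 2, R3 + R4 = 9.610 kΩ.
Effective lower resistance at A: R2 ‖ 9.610 = 2.629 kΩ.
First divider: V_A = V_CC · 2.629/(2.59 + 2.629) = 3.305 V.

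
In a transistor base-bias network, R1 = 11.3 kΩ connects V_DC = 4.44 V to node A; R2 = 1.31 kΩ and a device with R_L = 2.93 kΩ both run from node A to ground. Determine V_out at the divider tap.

First combine the lower leg with the load: R2 ‖ R_L = 0.9053 kΩ.
Then V_out = V_DC · R2'/(R1 + R2') = 4.44 × 0.9053/12.21 = 0.3293 V.

V_out ≈ 0.329 V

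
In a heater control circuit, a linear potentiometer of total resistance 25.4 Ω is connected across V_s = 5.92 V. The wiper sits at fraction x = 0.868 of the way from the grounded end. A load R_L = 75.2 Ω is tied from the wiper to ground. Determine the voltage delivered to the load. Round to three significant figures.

The pot divides into 3.353 Ω above the wiper and 22.05 Ω below.
(x·R_p) ‖ R_L = 17.05 Ω.
V_out = 5.92 × 17.05/(3.353 + 17.05) = 4.947 V.
(Unloaded: V_out = x·V_s = 5.14 V.)

V_out ≈ 4.95 V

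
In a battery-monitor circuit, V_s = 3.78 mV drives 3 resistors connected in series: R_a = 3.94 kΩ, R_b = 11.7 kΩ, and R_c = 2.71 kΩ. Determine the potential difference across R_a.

Total series resistance ΣR = 3.94 + 11.7 + 2.71 = 18.35 kΩ.
V = V_s · R/ΣR = 3.78 × 0.2147 = 0.8116 mV.

V ≈ 0.812 mV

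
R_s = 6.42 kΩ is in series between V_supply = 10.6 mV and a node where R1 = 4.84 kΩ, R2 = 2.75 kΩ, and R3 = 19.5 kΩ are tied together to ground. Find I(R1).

Combine the parallel branches: R_p = (1/4.84 + 1/2.75 + 1/19.5)⁻¹ = 1.609 kΩ.
V_A by voltage divider: V_A = 10.6 × 1.609/(6.42 + 1.609) = 2.124 mV.
I(R1) = V_A / R1 = 2.124/4.84 = 0.4389 µA.

I ≈ 0.439 µA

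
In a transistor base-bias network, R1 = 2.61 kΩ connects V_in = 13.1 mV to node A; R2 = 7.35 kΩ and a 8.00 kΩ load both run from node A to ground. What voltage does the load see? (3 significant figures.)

V_out ≈ 7.79 mV

R2 ‖ R_L = (7.35 × 8.00)/(7.35 + 8.00) = 3.831 kΩ.
Then V_out = V_in · R2'/(R1 + R2') = 13.1 × 3.831/6.441 = 7.791 mV.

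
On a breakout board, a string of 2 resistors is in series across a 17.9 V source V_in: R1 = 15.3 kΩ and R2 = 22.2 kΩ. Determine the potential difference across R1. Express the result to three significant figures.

V ≈ 7.30 V

Total series resistance ΣR = 15.3 + 22.2 = 37.50 kΩ.
By the voltage-divider rule, V = 17.9 × 15.30/37.50 = 7.303 V.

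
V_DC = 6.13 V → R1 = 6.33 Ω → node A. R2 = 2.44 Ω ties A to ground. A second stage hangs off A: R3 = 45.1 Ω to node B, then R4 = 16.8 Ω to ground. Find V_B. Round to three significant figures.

The second stage (R3 + R4 = 61.90 Ω) loads node A in parallel with R2.
R2 ‖ (R3+R4) = 2.347 Ω.
So V_A = 6.13 × 0.2705 = 1.658 V.
Stage 2 is unloaded, so V_B = V_A · R4/(R3+R4) = 1.658 × 16.8/61.90 = 0.4501 V.

V_B ≈ 0.450 V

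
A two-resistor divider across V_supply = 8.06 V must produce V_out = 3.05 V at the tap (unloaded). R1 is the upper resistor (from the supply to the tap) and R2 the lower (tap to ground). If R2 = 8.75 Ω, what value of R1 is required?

The divider ratio is R2/(R1+R2) = 3.05/8.06 = 0.3784.
Rearranging, R1 = R2·(1−k)/k = 8.75 × 1.643 = 14.37 Ω.

R1 ≈ 14.4 Ω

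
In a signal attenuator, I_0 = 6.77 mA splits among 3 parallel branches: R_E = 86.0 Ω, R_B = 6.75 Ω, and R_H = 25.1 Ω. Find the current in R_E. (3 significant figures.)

Conductances: ΣG = 1/86.0 + 1/6.75 + 1/25.1 = 0.1996 (1/Ω).
Current divider: I(R_E) = I_0 · G_k/ΣG = 6.77 × (0.01163/0.1996) = 6.77 × 0.05825 = 0.3944 mA.

I ≈ 0.394 mA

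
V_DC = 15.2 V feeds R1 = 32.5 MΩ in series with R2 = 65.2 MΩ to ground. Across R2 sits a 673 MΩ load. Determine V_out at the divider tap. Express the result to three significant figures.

R2 ‖ R_L = (65.2 × 673)/(65.2 + 673) = 59.44 MΩ.
Voltage divider with the loaded lower leg: V_out = 15.2 × 59.44/(32.5 + 59.44) = 15.2 × 0.6465 = 9.827 V.
(Unloaded it would be 10.1 V; the load pulls it down.)

V_out ≈ 9.83 V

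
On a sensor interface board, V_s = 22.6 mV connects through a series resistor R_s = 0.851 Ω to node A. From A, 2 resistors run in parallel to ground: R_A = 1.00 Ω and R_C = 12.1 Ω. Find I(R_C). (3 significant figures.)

I ≈ 0.972 mA

Combine the parallel branches: R_p = (1/1.00 + 1/12.1)⁻¹ = 0.9237 Ω.
Node voltage V_A = V_s · R_p/(R_s + R_p) = 22.6 × 0.5205 = 11.76 mV.
Branch current I = V_A/R_C = 11.76/12.1 = 0.9721 mA.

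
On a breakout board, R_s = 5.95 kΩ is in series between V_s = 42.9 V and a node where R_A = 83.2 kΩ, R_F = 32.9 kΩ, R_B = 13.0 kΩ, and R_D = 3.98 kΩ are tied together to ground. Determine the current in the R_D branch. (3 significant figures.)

Combine the parallel branches: R_p = (1/83.2 + 1/32.9 + 1/13.0 + 1/3.98)⁻¹ = 2.698 kΩ.
V_A by voltage divider: V_A = 42.9 × 2.698/(5.95 + 2.698) = 13.39 V.
Branch current I = V_A/R_D = 13.39/3.98 = 3.363 mA.
(Check via current divider: I_total = 4.960 mA; share G_k/ΣG = 0.6780 → same result.)

I ≈ 3.36 mA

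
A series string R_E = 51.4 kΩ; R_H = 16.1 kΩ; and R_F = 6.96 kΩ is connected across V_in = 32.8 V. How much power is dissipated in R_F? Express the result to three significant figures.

P ≈ 1.35 mW

ΣR = 74.46 kΩ → I = 32.8/74.46 = 0.4405 mA.
V(R_F) = I·R = 3.066 V; P = V·I = 3.066 × 0.4405 = 1.351 mW.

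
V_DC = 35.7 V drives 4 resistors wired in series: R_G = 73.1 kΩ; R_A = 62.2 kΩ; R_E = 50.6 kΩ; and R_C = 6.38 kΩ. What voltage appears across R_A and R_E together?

V ≈ 20.9 V

Series total: ΣR = 73.1 + 62.2 + 50.6 + 6.38 = 192.3 kΩ.
R_{R_A..R_E} = 62.2 + 50.6 = 112.8 kΩ.
Voltage divider: V = V_DC · (112.8 / 192.3) = 35.7 × 0.5866 = 20.94 V.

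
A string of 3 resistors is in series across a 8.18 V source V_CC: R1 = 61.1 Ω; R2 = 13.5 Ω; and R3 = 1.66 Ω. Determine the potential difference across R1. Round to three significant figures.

V ≈ 6.55 V

ΣR = 61.1 + 13.5 + 1.66 = 76.26 Ω.
By the voltage-divider rule, V = 8.18 × 61.10/76.26 = 6.554 V.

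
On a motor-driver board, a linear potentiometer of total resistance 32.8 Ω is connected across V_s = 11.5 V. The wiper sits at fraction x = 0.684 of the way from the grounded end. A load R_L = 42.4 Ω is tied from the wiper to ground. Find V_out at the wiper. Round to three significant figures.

V_out ≈ 6.74 V

Lower segment x·R_p = 22.44 Ω; upper segment (1−x)·R_p = 10.36 Ω.
(x·R_p) ‖ R_L = 14.67 Ω.
V_out = 11.5 × 14.67/(10.36 + 14.67) = 6.739 V.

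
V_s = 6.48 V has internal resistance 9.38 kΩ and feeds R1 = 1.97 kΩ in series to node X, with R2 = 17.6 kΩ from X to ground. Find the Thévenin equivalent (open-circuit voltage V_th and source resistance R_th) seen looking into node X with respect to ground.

V_th ≈ 3.94 V, R_th ≈ 6.90 kΩ

R1' = 9.38 + 1.97 = 11.35 kΩ (source resistance + R1).
Open-circuit (no load on X): V_th = V_s · R2/(R1' + R2) = 6.48 × 17.6/(11.35 + 17.6) = 3.939 V.
Zeroing V_s shorts the top of R1' to ground, so R_th = R1' ‖ R2 = 6.900 kΩ.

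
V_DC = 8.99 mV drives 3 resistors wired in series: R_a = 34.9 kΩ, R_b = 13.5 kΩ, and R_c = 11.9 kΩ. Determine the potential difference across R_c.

V ≈ 1.77 mV

Series total: ΣR = 34.9 + 13.5 + 11.9 = 60.30 kΩ.
By the voltage-divider rule, V = 8.99 × 11.90/60.30 = 1.774 mV.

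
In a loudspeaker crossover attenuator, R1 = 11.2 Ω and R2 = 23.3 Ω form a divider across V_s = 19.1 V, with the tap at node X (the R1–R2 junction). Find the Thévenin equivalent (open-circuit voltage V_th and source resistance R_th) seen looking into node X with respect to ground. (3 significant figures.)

V_th ≈ 12.9 V, R_th ≈ 7.56 Ω

Open-circuit (no load on X): V_th = V_s · R2/(R1 + R2) = 19.1 × 23.3/(11.20 + 23.3) = 12.90 V.
Looking into X with the source shorted: R_th = R1·R2/(R1+R2) = 11.20 × 23.3/34.50 = 7.564 Ω.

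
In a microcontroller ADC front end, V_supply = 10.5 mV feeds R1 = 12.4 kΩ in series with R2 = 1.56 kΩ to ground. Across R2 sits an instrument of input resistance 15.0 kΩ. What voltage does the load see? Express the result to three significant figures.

First combine the lower leg with the load: R2 ‖ R_L = 1.413 kΩ.
Now apply the divider: V_out = 10.5 × 0.1023 = 1.074 mV.
(Unloaded it would be 1.17 mV; the load pulls it down.)

V_out ≈ 1.07 mV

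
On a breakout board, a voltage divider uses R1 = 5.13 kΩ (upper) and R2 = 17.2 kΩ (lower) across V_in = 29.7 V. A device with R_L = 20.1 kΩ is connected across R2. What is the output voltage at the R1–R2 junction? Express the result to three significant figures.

V_out ≈ 19.1 V

The load sits in parallel with R2, giving an effective lower resistance R2' = R2·R_L/(R2+R_L) = 9.269 kΩ.
Now apply the divider: V_out = 29.7 × 0.6437 = 19.12 V.
(Unloaded it would be 22.9 V; the load pulls it down.)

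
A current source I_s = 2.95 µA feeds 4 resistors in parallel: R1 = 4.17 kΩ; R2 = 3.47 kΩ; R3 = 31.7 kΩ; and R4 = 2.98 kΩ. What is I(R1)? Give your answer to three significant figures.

I ≈ 0.790 µA

Conductances: ΣG = 1/4.17 + 1/3.47 + 1/31.7 + 1/2.98 = 0.8951 (1/kΩ).
Current divider: I(R1) = I_s · G_k/ΣG = 2.95 × (0.2398/0.8951) = 2.95 × 0.2679 = 0.7903 µA.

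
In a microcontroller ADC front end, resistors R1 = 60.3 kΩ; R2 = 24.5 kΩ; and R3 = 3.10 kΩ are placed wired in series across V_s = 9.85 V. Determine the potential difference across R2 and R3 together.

V ≈ 3.09 V

Total series resistance ΣR = 60.3 + 24.5 + 3.10 = 87.90 kΩ.
R_{R2..R3} = 24.5 + 3.10 = 27.60 kΩ.
Voltage divider: V = V_s · (27.60 / 87.90) = 9.85 × 0.3140 = 3.093 V.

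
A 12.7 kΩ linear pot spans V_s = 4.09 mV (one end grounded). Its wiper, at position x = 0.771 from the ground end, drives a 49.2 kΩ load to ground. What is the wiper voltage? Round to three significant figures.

V_out ≈ 3.02 mV

The pot divides into 2.908 kΩ above the wiper and 9.792 kΩ below.
R_L loads the lower segment: effective lower R = 8.166 kΩ.
Then V_out = V_s · 8.166/(2.908 + 8.166) = 3.016 mV.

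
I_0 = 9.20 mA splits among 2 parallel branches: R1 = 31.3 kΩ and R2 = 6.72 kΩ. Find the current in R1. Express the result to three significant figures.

With just two branches, the current splits inversely with resistance.
So I = 9.20 × 6.72/38.02 = 1.626 mA.

I ≈ 1.63 mA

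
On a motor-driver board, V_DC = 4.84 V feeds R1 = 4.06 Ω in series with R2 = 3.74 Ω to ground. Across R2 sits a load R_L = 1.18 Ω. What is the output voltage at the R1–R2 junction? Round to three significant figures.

V_out ≈ 0.876 V

The load sits in parallel with R2, giving an effective lower resistance R2' = R2·R_L/(R2+R_L) = 0.8970 Ω.
Then V_out = V_DC · R2'/(R1 + R2') = 4.84 × 0.8970/4.957 = 0.8758 V.
(Unloaded it would be 2.32 V; the load pulls it down.)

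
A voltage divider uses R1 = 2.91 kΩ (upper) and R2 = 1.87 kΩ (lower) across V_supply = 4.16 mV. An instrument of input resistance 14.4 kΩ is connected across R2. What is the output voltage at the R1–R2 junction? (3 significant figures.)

R2 ‖ R_L = (1.87 × 14.4)/(1.87 + 14.4) = 1.655 kΩ.
Then V_out = V_supply · R2'/(R1 + R2') = 4.16 × 1.655/4.565 = 1.508 mV.

V_out ≈ 1.51 mV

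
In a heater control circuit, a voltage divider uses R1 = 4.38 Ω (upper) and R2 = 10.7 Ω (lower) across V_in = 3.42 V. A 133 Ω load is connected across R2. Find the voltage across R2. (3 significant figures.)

V_out ≈ 2.37 V

First combine the lower leg with the load: R2 ‖ R_L = 9.903 Ω.
Voltage divider with the loaded lower leg: V_out = 3.42 × 9.903/(4.38 + 9.903) = 3.42 × 0.6933 = 2.371 V.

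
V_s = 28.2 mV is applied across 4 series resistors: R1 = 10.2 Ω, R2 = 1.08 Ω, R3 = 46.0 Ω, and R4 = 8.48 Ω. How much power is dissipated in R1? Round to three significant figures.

Series current I = V_s/ΣR = 28.2/65.76 = 0.4288 mA.
P = I²R = 0.1839 × 10.2 = 1.876 µW.

P ≈ 1.88 µW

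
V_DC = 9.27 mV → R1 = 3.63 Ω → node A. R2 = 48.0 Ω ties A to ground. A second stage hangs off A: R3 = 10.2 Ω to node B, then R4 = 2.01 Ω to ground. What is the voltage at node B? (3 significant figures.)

V_B ≈ 1.11 mV

The second stage (R3 + R4 = 12.21 Ω) loads node A in parallel with R2.
R2 ‖ (R3+R4) = 9.734 Ω.
First divider: V_A = V_DC · 9.734/(3.63 + 9.734) = 6.752 mV.
Stage 2 is unloaded, so V_B = V_A · R4/(R3+R4) = 6.752 × 2.01/12.21 = 1.112 mV.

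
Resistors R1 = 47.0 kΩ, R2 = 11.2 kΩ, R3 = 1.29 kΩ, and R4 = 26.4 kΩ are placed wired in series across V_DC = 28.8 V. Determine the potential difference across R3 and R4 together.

V ≈ 9.28 V

ΣR = 47.0 + 11.2 + 1.29 + 26.4 = 85.89 kΩ.
R_{R3..R4} = 1.29 + 26.4 = 27.69 kΩ.
V = V_DC · R/ΣR = 28.8 × 0.3224 = 9.285 V.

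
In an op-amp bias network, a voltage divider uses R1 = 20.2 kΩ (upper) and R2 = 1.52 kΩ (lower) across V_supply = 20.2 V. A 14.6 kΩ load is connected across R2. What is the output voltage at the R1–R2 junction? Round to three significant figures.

V_out ≈ 1.29 V

First combine the lower leg with the load: R2 ‖ R_L = 1.377 kΩ.
Now apply the divider: V_out = 20.2 × 0.06380 = 1.289 V.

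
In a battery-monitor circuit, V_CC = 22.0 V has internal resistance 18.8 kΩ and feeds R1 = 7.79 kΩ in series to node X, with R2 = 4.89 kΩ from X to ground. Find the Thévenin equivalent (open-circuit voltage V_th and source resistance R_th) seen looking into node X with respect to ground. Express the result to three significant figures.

R1' = 18.8 + 7.79 = 26.59 kΩ (source resistance + R1).
Open-circuit (no load on X): V_th = V_CC · R2/(R1' + R2) = 22.0 × 4.89/(26.59 + 4.89) = 3.417 V.
With V_CC suppressed (replaced by a short), R_th = R1' ‖ R2 = (26.59 × 4.89)/(26.59 + 4.89) = 4.130 kΩ.

V_th ≈ 3.42 V, R_th ≈ 4.13 kΩ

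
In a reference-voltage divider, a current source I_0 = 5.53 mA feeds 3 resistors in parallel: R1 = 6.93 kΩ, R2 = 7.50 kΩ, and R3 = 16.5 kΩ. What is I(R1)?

ΣG = 1/6.93 + 1/7.50 + 1/16.5 = 0.3382.
R1 takes the fraction G_k/ΣG = 0.1443/0.3382 = 0.4266, so I = 5.53 × 0.4266 = 2.359 mA.

I ≈ 2.36 mA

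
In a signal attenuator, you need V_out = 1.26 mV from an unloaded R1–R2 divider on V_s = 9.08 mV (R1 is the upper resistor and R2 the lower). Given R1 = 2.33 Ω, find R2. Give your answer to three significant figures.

Required fraction k = V_out/V_s = 0.1388.
R2 = R1 · 0.1388/(1 − 0.1388) = 0.3754 Ω.

R2 ≈ 0.375 Ω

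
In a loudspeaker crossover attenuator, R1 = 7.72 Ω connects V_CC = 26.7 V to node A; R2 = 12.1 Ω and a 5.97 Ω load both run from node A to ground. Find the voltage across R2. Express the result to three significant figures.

First combine the lower leg with the load: R2 ‖ R_L = 3.998 Ω.
Now apply the divider: V_out = 26.7 × 0.3412 = 9.109 V.

V_out ≈ 9.11 V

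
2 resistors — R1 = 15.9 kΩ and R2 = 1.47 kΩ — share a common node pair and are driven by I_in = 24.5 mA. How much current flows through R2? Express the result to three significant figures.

With just two branches, the current splits inversely with resistance.
So I = 24.5 × 15.9/17.37 = 22.43 mA.

I ≈ 22.4 mA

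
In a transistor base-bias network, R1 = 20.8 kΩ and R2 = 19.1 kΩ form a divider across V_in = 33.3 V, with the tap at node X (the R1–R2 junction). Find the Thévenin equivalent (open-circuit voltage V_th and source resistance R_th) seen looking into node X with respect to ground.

Open-circuit (no load on X): V_th = V_in · R2/(R1 + R2) = 33.3 × 19.1/(20.80 + 19.1) = 15.94 V.
With V_in suppressed (replaced by a short), R_th = R1 ‖ R2 = (20.80 × 19.1)/(20.80 + 19.1) = 9.957 kΩ.

V_th ≈ 15.9 V, R_th ≈ 9.96 kΩ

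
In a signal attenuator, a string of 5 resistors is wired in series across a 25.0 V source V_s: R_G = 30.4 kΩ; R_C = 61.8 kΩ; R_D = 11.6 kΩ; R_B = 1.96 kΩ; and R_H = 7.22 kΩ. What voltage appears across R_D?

Series total: ΣR = 30.4 + 61.8 + 11.6 + 1.96 + 7.22 = 113.0 kΩ.
Voltage divider: V = V_s · (11.60 / 113.0) = 25.0 × 0.1027 = 2.567 V.

V ≈ 2.57 V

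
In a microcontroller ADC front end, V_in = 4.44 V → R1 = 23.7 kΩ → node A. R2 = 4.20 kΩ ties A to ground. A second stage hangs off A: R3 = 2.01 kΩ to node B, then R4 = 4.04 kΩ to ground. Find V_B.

V_B ≈ 0.281 V

The second stage (R3 + R4 = 6.050 kΩ) loads node A in parallel with R2.
R2 ‖ (R3+R4) = 2.479 kΩ.
First divider: V_A = V_in · 2.479/(23.7 + 2.479) = 0.4204 V.
V_B = V_A × 0.6678 = 0.2808 V.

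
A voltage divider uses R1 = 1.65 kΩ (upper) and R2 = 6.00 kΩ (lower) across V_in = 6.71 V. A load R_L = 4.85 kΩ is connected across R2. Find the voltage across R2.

The load sits in parallel with R2, giving an effective lower resistance R2' = R2·R_L/(R2+R_L) = 2.682 kΩ.
Now apply the divider: V_out = 6.71 × 0.6191 = 4.154 V.

V_out ≈ 4.15 V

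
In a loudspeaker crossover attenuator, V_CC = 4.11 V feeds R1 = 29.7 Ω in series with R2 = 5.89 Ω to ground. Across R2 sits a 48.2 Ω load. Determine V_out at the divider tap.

V_out ≈ 0.617 V

The load sits in parallel with R2, giving an effective lower resistance R2' = R2·R_L/(R2+R_L) = 5.249 Ω.
Now apply the divider: V_out = 4.11 × 0.1502 = 0.6172 V.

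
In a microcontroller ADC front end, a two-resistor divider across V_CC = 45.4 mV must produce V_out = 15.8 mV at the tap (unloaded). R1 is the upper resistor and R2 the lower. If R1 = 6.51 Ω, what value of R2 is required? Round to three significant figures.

The divider ratio is R2/(R1+R2) = 15.8/45.4 = 0.3480.
So R2 = R1 · V_out/(V_CC − V_out) = 6.51 × 15.8/(45.4 − 15.8) = 6.51 × 0.5338 = 3.475 Ω.

R2 ≈ 3.47 Ω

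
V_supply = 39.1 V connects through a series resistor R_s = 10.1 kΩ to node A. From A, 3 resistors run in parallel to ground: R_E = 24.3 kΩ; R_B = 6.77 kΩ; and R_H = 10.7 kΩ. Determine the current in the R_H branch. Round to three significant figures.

I ≈ 0.949 mA

Equivalent of the parallel group: R_p = 3.542 kΩ.
Node voltage V_A = V_supply · R_p/(R_s + R_p) = 39.1 × 0.2596 = 10.15 V.
I(R_H) = V_A / R_H = 10.15/10.7 = 0.9488 mA.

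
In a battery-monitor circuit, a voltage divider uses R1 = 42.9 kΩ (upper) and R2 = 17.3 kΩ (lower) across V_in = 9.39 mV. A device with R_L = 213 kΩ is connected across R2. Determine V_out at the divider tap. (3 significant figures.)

V_out ≈ 2.55 mV

First combine the lower leg with the load: R2 ‖ R_L = 16.00 kΩ.
Voltage divider with the loaded lower leg: V_out = 9.39 × 16.00/(42.9 + 16.00) = 9.39 × 0.2717 = 2.551 mV.
(Unloaded it would be 2.70 mV; the load pulls it down.)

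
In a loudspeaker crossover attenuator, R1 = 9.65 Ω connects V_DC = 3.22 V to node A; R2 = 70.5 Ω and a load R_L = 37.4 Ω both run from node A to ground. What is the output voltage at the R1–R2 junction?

V_out ≈ 2.31 V

R2 ‖ R_L = (70.5 × 37.4)/(70.5 + 37.4) = 24.44 Ω.
Then V_out = V_DC · R2'/(R1 + R2') = 3.22 × 24.44/34.09 = 2.308 V.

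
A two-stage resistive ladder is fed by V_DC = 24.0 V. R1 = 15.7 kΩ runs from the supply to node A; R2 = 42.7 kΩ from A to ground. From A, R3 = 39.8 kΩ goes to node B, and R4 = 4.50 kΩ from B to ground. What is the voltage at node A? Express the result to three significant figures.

V_A ≈ 13.9 V

The second stage (R3 + R4 = 44.30 kΩ) loads node A in parallel with R2.
Effective lower resistance at A: R2 ‖ 44.30 = 21.74 kΩ.
V_A = 24.0 × 21.74/(15.7 + 21.74) = 13.94 V.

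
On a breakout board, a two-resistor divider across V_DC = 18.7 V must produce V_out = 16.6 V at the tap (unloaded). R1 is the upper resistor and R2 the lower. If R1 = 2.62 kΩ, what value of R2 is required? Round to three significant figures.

The divider ratio is R2/(R1+R2) = 16.6/18.7 = 0.8877.
Rearranging, R2 = R1·k/(1−k) = 2.62 × 7.905 = 20.71 kΩ.

R2 ≈ 20.7 kΩ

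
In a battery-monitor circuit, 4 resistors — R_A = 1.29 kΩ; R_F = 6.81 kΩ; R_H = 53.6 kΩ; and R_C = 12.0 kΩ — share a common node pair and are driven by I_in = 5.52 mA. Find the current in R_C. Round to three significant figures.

Conductances: ΣG = 1/1.29 + 1/6.81 + 1/53.6 + 1/12.0 = 1.024 (1/kΩ).
Current divider: I(R_C) = I_in · G_k/ΣG = 5.52 × (0.08333/1.024) = 5.52 × 0.08138 = 0.4492 mA.

I ≈ 0.449 mA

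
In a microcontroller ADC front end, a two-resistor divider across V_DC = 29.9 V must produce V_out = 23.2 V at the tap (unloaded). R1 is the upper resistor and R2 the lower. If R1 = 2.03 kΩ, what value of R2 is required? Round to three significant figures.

Required fraction k = V_out/V_DC = 0.7759.
Rearranging, R2 = R1·k/(1−k) = 2.03 × 3.463 = 7.029 kΩ.

R2 ≈ 7.03 kΩ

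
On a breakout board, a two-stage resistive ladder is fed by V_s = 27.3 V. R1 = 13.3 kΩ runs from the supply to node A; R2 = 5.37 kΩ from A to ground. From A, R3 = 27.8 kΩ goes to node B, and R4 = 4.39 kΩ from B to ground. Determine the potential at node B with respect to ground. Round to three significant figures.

Node A sees R2 in parallel with the series input of stage 2, R3 + R4 = 32.19 kΩ.
Effective lower resistance at A: R2 ‖ 32.19 = 4.602 kΩ.
First divider: V_A = V_s · 4.602/(13.3 + 4.602) = 7.018 V.
V_B = V_A × 0.1364 = 0.9571 V.

V_B ≈ 0.957 V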